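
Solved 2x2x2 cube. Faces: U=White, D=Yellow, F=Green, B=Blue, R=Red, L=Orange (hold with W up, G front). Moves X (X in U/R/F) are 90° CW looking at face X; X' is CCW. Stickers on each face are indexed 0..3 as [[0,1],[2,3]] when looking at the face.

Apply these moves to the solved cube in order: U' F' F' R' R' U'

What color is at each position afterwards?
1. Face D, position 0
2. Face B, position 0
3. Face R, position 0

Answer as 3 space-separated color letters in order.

After move 1 (U'): U=WWWW F=OOGG R=GGRR B=RRBB L=BBOO
After move 2 (F'): F=OGOG U=WWGR R=YGYR D=BOYY L=BWOW
After move 3 (F'): F=GGOO U=WWYY R=OGBR D=WWYY L=BROG
After move 4 (R'): R=GROB U=WBYR F=GWOY D=WGYO B=YRWB
After move 5 (R'): R=RBGO U=WWYY F=GBOR D=WWYY B=ORGB
After move 6 (U'): U=WYWY F=BROR R=GBGO B=RBGB L=OROG
Query 1: D[0] = W
Query 2: B[0] = R
Query 3: R[0] = G

Answer: W R G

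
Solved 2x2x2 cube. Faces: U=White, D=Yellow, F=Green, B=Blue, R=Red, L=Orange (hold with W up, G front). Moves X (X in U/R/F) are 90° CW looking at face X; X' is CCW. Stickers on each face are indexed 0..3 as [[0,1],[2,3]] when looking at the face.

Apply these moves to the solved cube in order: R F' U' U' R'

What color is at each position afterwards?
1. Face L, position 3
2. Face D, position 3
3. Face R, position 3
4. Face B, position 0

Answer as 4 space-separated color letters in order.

After move 1 (R): R=RRRR U=WGWG F=GYGY D=YBYB B=WBWB
After move 2 (F'): F=YYGG U=WGRR R=BRYR D=OOYB L=OGOW
After move 3 (U'): U=GRWR F=OGGG R=YYYR B=BRWB L=WBOW
After move 4 (U'): U=RRGW F=WBGG R=OGYR B=YYWB L=BROW
After move 5 (R'): R=GROY U=RWGY F=WRGW D=OBYG B=BYOB
Query 1: L[3] = W
Query 2: D[3] = G
Query 3: R[3] = Y
Query 4: B[0] = B

Answer: W G Y B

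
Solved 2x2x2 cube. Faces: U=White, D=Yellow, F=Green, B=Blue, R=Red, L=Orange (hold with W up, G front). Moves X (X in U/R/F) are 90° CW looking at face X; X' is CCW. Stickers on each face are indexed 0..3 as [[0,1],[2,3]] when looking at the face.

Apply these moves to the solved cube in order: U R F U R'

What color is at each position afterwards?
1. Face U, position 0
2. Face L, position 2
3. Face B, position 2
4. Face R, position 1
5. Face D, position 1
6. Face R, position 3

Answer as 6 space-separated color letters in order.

After move 1 (U): U=WWWW F=RRGG R=BBRR B=OOBB L=GGOO
After move 2 (R): R=RBRB U=WRWG F=RYGY D=YBYO B=WOWB
After move 3 (F): F=GRYY U=WROG R=WBGB D=RRYO L=GYOB
After move 4 (U): U=OWGR F=WBYY R=WOGB B=GYWB L=GROB
After move 5 (R'): R=OBWG U=OWGG F=WWYR D=RBYY B=OYRB
Query 1: U[0] = O
Query 2: L[2] = O
Query 3: B[2] = R
Query 4: R[1] = B
Query 5: D[1] = B
Query 6: R[3] = G

Answer: O O R B B G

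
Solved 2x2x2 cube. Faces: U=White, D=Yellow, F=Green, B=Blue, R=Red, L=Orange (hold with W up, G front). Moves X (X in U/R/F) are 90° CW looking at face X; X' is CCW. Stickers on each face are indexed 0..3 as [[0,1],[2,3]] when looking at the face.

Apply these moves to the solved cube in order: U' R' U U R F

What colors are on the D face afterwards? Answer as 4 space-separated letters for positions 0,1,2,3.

Answer: R G Y O

Derivation:
After move 1 (U'): U=WWWW F=OOGG R=GGRR B=RRBB L=BBOO
After move 2 (R'): R=GRGR U=WBWR F=OWGW D=YOYG B=YRYB
After move 3 (U): U=WWRB F=GRGW R=YRGR B=BBYB L=OWOO
After move 4 (U): U=RWBW F=YRGW R=BBGR B=OWYB L=GROO
After move 5 (R): R=GBRB U=RRBW F=YOGG D=YYYO B=WWWB
After move 6 (F): F=GYGO U=RROR R=BBWB D=RGYO L=GYOY
Query: D face = RGYO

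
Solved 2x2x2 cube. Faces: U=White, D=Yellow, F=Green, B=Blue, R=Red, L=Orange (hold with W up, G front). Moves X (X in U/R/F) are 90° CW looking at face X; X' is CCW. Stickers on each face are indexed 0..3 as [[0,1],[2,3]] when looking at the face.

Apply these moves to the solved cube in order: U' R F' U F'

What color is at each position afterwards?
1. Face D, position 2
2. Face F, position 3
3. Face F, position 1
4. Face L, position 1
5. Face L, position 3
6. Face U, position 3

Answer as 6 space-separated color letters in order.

Answer: Y O G O R Y

Derivation:
After move 1 (U'): U=WWWW F=OOGG R=GGRR B=RRBB L=BBOO
After move 2 (R): R=RGRG U=WOWG F=OYGY D=YBYR B=WRWB
After move 3 (F'): F=YYOG U=WORR R=BGYG D=BOYR L=BGOW
After move 4 (U): U=RWRO F=BGOG R=WRYG B=BGWB L=YYOW
After move 5 (F'): F=GGBO U=RWWY R=ORBG D=YWYR L=YOOR
Query 1: D[2] = Y
Query 2: F[3] = O
Query 3: F[1] = G
Query 4: L[1] = O
Query 5: L[3] = R
Query 6: U[3] = Y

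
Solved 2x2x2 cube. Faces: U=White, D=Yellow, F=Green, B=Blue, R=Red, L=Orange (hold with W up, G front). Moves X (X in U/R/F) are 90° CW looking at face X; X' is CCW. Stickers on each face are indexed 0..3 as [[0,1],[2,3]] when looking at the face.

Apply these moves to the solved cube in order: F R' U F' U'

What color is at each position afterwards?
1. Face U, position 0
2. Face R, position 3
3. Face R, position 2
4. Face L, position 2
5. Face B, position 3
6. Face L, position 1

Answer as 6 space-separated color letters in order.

Answer: W W R O B Y

Derivation:
After move 1 (F): F=GGGG U=WWOO R=WRWR D=RRYY L=OYOY
After move 2 (R'): R=RRWW U=WBOB F=GWGO D=RGYG B=YBRB
After move 3 (U): U=OWBB F=RRGO R=YBWW B=OYRB L=GWOY
After move 4 (F'): F=RORG U=OWYW R=GBRW D=WYYG L=GBOB
After move 5 (U'): U=WWOY F=GBRG R=RORW B=GBRB L=OYOB
Query 1: U[0] = W
Query 2: R[3] = W
Query 3: R[2] = R
Query 4: L[2] = O
Query 5: B[3] = B
Query 6: L[1] = Y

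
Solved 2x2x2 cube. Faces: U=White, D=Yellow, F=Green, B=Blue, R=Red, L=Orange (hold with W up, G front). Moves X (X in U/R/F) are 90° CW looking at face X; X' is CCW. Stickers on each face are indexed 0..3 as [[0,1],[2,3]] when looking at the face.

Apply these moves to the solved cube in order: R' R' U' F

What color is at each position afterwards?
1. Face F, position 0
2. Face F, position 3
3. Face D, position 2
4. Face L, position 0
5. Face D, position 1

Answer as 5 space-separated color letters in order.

After move 1 (R'): R=RRRR U=WBWB F=GWGW D=YGYG B=YBYB
After move 2 (R'): R=RRRR U=WYWY F=GBGB D=YWYW B=GBGB
After move 3 (U'): U=YYWW F=OOGB R=GBRR B=RRGB L=GBOO
After move 4 (F): F=GOBO U=YYOB R=WBWR D=RGYW L=GYOW
Query 1: F[0] = G
Query 2: F[3] = O
Query 3: D[2] = Y
Query 4: L[0] = G
Query 5: D[1] = G

Answer: G O Y G G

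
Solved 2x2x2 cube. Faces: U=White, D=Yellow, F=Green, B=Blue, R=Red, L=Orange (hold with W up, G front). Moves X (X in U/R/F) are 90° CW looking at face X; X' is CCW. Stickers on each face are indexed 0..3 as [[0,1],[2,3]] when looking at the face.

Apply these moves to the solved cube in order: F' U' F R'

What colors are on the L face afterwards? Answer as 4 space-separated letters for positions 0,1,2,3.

Answer: B O O O

Derivation:
After move 1 (F'): F=GGGG U=WWRR R=YRYR D=OOYY L=OWOW
After move 2 (U'): U=WRWR F=OWGG R=GGYR B=YRBB L=BBOW
After move 3 (F): F=GOGW U=WRWB R=WGRR D=YGYY L=BOOO
After move 4 (R'): R=GRWR U=WBWY F=GRGB D=YOYW B=YRGB
Query: L face = BOOO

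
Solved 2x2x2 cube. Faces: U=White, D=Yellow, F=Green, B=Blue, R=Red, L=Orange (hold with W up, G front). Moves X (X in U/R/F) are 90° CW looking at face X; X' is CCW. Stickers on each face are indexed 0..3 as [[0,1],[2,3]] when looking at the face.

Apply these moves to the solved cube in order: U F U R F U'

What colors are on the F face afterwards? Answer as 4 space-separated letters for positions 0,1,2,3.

Answer: G R Y B

Derivation:
After move 1 (U): U=WWWW F=RRGG R=BBRR B=OOBB L=GGOO
After move 2 (F): F=GRGR U=WWOG R=WBWR D=RBYY L=GYOY
After move 3 (U): U=OWGW F=WBGR R=OOWR B=GYBB L=GROY
After move 4 (R): R=WORO U=OBGR F=WBGY D=RBYG B=WYWB
After move 5 (F): F=GWYB U=OBYR R=GORO D=RWYG L=GROB
After move 6 (U'): U=BROY F=GRYB R=GWRO B=GOWB L=WYOB
Query: F face = GRYB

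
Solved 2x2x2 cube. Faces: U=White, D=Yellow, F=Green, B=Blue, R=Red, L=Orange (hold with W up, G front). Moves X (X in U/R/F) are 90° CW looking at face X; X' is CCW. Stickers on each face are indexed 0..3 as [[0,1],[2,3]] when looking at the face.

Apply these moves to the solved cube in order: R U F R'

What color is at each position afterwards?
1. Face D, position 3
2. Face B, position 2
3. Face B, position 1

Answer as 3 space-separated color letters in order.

Answer: R W O

Derivation:
After move 1 (R): R=RRRR U=WGWG F=GYGY D=YBYB B=WBWB
After move 2 (U): U=WWGG F=RRGY R=WBRR B=OOWB L=GYOO
After move 3 (F): F=GRYR U=WWOY R=GBGR D=RWYB L=GYOB
After move 4 (R'): R=BRGG U=WWOO F=GWYY D=RRYR B=BOWB
Query 1: D[3] = R
Query 2: B[2] = W
Query 3: B[1] = O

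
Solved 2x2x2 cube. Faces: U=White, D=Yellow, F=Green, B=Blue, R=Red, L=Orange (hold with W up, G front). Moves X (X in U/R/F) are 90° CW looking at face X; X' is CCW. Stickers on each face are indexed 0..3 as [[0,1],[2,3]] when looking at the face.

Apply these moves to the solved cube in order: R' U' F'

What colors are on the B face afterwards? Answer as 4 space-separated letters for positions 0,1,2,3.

Answer: R R Y B

Derivation:
After move 1 (R'): R=RRRR U=WBWB F=GWGW D=YGYG B=YBYB
After move 2 (U'): U=BBWW F=OOGW R=GWRR B=RRYB L=YBOO
After move 3 (F'): F=OWOG U=BBGR R=GWYR D=BOYG L=YWOW
Query: B face = RRYB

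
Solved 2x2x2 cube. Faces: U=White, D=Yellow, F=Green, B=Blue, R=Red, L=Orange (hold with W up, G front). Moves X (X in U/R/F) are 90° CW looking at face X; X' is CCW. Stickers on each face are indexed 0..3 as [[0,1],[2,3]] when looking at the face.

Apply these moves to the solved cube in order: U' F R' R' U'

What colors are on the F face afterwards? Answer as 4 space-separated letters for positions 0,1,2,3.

Answer: B Y G R

Derivation:
After move 1 (U'): U=WWWW F=OOGG R=GGRR B=RRBB L=BBOO
After move 2 (F): F=GOGO U=WWOB R=WGWR D=RGYY L=BYOY
After move 3 (R'): R=GRWW U=WBOR F=GWGB D=ROYO B=YRGB
After move 4 (R'): R=RWGW U=WGOY F=GBGR D=RWYB B=OROB
After move 5 (U'): U=GYWO F=BYGR R=GBGW B=RWOB L=OROY
Query: F face = BYGR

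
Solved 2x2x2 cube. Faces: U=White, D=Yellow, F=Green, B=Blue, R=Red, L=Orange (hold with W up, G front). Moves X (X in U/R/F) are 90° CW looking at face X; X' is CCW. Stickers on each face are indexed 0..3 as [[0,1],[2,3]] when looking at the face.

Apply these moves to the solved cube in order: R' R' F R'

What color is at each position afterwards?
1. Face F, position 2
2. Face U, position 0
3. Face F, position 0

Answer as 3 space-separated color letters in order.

Answer: B W G

Derivation:
After move 1 (R'): R=RRRR U=WBWB F=GWGW D=YGYG B=YBYB
After move 2 (R'): R=RRRR U=WYWY F=GBGB D=YWYW B=GBGB
After move 3 (F): F=GGBB U=WYOO R=WRYR D=RRYW L=OYOW
After move 4 (R'): R=RRWY U=WGOG F=GYBO D=RGYB B=WBRB
Query 1: F[2] = B
Query 2: U[0] = W
Query 3: F[0] = G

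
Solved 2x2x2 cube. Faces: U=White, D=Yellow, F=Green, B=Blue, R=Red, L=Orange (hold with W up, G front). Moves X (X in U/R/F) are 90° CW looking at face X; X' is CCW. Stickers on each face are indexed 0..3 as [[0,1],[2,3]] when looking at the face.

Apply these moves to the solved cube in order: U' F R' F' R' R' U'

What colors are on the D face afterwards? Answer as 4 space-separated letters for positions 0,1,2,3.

Answer: Y B Y W

Derivation:
After move 1 (U'): U=WWWW F=OOGG R=GGRR B=RRBB L=BBOO
After move 2 (F): F=GOGO U=WWOB R=WGWR D=RGYY L=BYOY
After move 3 (R'): R=GRWW U=WBOR F=GWGB D=ROYO B=YRGB
After move 4 (F'): F=WBGG U=WBGW R=ORRW D=YYYO L=BROO
After move 5 (R'): R=RWOR U=WGGY F=WBGW D=YBYG B=ORYB
After move 6 (R'): R=WRRO U=WYGO F=WGGY D=YBYW B=GRBB
After move 7 (U'): U=YOWG F=BRGY R=WGRO B=WRBB L=GROO
Query: D face = YBYW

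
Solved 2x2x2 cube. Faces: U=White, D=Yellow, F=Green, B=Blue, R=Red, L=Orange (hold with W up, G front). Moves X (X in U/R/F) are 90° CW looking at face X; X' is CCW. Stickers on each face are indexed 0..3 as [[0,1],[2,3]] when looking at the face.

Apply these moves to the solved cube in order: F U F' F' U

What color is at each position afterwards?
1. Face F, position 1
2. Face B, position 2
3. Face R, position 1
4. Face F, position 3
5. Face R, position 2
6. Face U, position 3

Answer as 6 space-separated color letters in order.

After move 1 (F): F=GGGG U=WWOO R=WRWR D=RRYY L=OYOY
After move 2 (U): U=OWOW F=WRGG R=BBWR B=OYBB L=GGOY
After move 3 (F'): F=RGWG U=OWBW R=RBRR D=GYYY L=GWOO
After move 4 (F'): F=GGRW U=OWRR R=YBGR D=WOYY L=GWOB
After move 5 (U): U=RORW F=YBRW R=OYGR B=GWBB L=GGOB
Query 1: F[1] = B
Query 2: B[2] = B
Query 3: R[1] = Y
Query 4: F[3] = W
Query 5: R[2] = G
Query 6: U[3] = W

Answer: B B Y W G W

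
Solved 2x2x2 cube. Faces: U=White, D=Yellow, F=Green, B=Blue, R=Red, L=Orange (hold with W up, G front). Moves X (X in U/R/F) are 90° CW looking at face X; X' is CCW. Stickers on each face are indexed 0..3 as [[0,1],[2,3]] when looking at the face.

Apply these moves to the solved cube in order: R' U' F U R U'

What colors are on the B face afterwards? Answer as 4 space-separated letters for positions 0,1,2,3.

After move 1 (R'): R=RRRR U=WBWB F=GWGW D=YGYG B=YBYB
After move 2 (U'): U=BBWW F=OOGW R=GWRR B=RRYB L=YBOO
After move 3 (F): F=GOWO U=BBOB R=WWWR D=RGYG L=YYOG
After move 4 (U): U=OBBB F=WWWO R=RRWR B=YYYB L=GOOG
After move 5 (R): R=WRRR U=OWBO F=WGWG D=RYYY B=BYBB
After move 6 (U'): U=WOOB F=GOWG R=WGRR B=WRBB L=BYOG
Query: B face = WRBB

Answer: W R B B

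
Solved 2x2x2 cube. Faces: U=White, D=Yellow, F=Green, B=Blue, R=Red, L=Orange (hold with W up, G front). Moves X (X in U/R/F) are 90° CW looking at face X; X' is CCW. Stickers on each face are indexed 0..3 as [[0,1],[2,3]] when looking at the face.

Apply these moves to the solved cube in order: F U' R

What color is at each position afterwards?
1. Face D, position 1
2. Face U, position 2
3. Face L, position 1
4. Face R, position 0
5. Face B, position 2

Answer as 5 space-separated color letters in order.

Answer: B W B W O

Derivation:
After move 1 (F): F=GGGG U=WWOO R=WRWR D=RRYY L=OYOY
After move 2 (U'): U=WOWO F=OYGG R=GGWR B=WRBB L=BBOY
After move 3 (R): R=WGRG U=WYWG F=ORGY D=RBYW B=OROB
Query 1: D[1] = B
Query 2: U[2] = W
Query 3: L[1] = B
Query 4: R[0] = W
Query 5: B[2] = O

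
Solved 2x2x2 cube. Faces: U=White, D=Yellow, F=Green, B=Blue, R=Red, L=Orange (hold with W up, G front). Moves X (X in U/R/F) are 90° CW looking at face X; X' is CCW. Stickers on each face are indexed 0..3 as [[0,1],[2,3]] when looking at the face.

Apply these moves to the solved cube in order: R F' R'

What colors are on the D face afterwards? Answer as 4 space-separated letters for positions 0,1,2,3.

Answer: O Y Y G

Derivation:
After move 1 (R): R=RRRR U=WGWG F=GYGY D=YBYB B=WBWB
After move 2 (F'): F=YYGG U=WGRR R=BRYR D=OOYB L=OGOW
After move 3 (R'): R=RRBY U=WWRW F=YGGR D=OYYG B=BBOB
Query: D face = OYYG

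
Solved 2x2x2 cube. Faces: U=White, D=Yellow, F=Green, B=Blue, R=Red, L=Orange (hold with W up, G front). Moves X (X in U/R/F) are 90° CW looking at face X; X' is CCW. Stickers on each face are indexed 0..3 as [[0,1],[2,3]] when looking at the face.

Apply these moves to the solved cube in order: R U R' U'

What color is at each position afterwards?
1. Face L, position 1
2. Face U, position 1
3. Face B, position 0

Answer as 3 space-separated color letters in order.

Answer: O O B

Derivation:
After move 1 (R): R=RRRR U=WGWG F=GYGY D=YBYB B=WBWB
After move 2 (U): U=WWGG F=RRGY R=WBRR B=OOWB L=GYOO
After move 3 (R'): R=BRWR U=WWGO F=RWGG D=YRYY B=BOBB
After move 4 (U'): U=WOWG F=GYGG R=RWWR B=BRBB L=BOOO
Query 1: L[1] = O
Query 2: U[1] = O
Query 3: B[0] = B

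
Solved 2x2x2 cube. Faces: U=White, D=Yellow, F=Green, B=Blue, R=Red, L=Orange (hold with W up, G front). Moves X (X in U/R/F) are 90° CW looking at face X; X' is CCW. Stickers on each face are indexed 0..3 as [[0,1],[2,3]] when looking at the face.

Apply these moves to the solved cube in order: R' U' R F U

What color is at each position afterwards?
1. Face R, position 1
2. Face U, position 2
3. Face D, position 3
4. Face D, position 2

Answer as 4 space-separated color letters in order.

After move 1 (R'): R=RRRR U=WBWB F=GWGW D=YGYG B=YBYB
After move 2 (U'): U=BBWW F=OOGW R=GWRR B=RRYB L=YBOO
After move 3 (R): R=RGRW U=BOWW F=OGGG D=YYYR B=WRBB
After move 4 (F): F=GOGG U=BOOB R=WGWW D=RRYR L=YYOY
After move 5 (U): U=OBBO F=WGGG R=WRWW B=YYBB L=GOOY
Query 1: R[1] = R
Query 2: U[2] = B
Query 3: D[3] = R
Query 4: D[2] = Y

Answer: R B R Y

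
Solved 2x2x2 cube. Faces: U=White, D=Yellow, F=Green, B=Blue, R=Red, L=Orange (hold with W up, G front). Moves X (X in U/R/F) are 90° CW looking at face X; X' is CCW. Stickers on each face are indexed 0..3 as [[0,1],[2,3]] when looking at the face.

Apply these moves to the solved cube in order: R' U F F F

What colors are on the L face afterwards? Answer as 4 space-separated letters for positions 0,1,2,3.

After move 1 (R'): R=RRRR U=WBWB F=GWGW D=YGYG B=YBYB
After move 2 (U): U=WWBB F=RRGW R=YBRR B=OOYB L=GWOO
After move 3 (F): F=GRWR U=WWOW R=BBBR D=RYYG L=GYOG
After move 4 (F): F=WGRR U=WWGY R=OBWR D=BBYG L=GROY
After move 5 (F): F=RWRG U=WWYR R=GBYR D=WOYG L=GBOB
Query: L face = GBOB

Answer: G B O B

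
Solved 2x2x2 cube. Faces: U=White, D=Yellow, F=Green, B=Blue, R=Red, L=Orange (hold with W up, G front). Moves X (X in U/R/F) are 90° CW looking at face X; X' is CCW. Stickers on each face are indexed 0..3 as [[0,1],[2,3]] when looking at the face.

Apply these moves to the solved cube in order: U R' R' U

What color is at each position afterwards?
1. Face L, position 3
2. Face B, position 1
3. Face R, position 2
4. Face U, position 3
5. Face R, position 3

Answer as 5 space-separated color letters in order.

After move 1 (U): U=WWWW F=RRGG R=BBRR B=OOBB L=GGOO
After move 2 (R'): R=BRBR U=WBWO F=RWGW D=YRYG B=YOYB
After move 3 (R'): R=RRBB U=WYWY F=RBGO D=YWYW B=GORB
After move 4 (U): U=WWYY F=RRGO R=GOBB B=GGRB L=RBOO
Query 1: L[3] = O
Query 2: B[1] = G
Query 3: R[2] = B
Query 4: U[3] = Y
Query 5: R[3] = B

Answer: O G B Y B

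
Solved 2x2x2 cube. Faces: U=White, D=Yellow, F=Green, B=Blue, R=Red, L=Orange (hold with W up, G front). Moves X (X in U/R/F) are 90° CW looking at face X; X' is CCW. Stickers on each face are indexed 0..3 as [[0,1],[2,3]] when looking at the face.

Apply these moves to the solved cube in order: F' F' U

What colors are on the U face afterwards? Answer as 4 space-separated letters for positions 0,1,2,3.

After move 1 (F'): F=GGGG U=WWRR R=YRYR D=OOYY L=OWOW
After move 2 (F'): F=GGGG U=WWYY R=OROR D=WWYY L=OROR
After move 3 (U): U=YWYW F=ORGG R=BBOR B=ORBB L=GGOR
Query: U face = YWYW

Answer: Y W Y W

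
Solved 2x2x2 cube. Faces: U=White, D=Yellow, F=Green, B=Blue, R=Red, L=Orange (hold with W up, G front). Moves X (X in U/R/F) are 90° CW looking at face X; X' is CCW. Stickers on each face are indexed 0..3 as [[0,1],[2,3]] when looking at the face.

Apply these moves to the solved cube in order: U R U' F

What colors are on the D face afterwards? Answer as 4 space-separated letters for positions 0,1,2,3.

Answer: R R Y O

Derivation:
After move 1 (U): U=WWWW F=RRGG R=BBRR B=OOBB L=GGOO
After move 2 (R): R=RBRB U=WRWG F=RYGY D=YBYO B=WOWB
After move 3 (U'): U=RGWW F=GGGY R=RYRB B=RBWB L=WOOO
After move 4 (F): F=GGYG U=RGOO R=WYWB D=RRYO L=WYOB
Query: D face = RRYO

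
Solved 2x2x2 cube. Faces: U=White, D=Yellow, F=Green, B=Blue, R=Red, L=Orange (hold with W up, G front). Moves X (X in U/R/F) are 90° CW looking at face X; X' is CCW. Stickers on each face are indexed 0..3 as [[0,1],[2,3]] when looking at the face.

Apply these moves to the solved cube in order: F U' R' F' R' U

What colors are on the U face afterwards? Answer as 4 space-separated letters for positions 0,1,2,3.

After move 1 (F): F=GGGG U=WWOO R=WRWR D=RRYY L=OYOY
After move 2 (U'): U=WOWO F=OYGG R=GGWR B=WRBB L=BBOY
After move 3 (R'): R=GRGW U=WBWW F=OOGO D=RYYG B=YRRB
After move 4 (F'): F=OOOG U=WBGG R=YRRW D=BYYG L=BWOW
After move 5 (R'): R=RWYR U=WRGY F=OBOG D=BOYG B=GRYB
After move 6 (U): U=GWYR F=RWOG R=GRYR B=BWYB L=OBOW
Query: U face = GWYR

Answer: G W Y R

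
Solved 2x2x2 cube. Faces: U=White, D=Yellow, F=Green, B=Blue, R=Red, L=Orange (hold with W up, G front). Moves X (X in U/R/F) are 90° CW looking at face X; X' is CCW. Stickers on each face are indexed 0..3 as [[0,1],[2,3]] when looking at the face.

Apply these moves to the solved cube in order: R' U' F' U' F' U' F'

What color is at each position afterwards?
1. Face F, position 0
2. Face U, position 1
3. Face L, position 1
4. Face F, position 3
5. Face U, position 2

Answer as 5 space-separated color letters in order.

After move 1 (R'): R=RRRR U=WBWB F=GWGW D=YGYG B=YBYB
After move 2 (U'): U=BBWW F=OOGW R=GWRR B=RRYB L=YBOO
After move 3 (F'): F=OWOG U=BBGR R=GWYR D=BOYG L=YWOW
After move 4 (U'): U=BRBG F=YWOG R=OWYR B=GWYB L=RROW
After move 5 (F'): F=WGYO U=BROY R=OWBR D=RWYG L=RGOB
After move 6 (U'): U=RYBO F=RGYO R=WGBR B=OWYB L=GWOB
After move 7 (F'): F=GORY U=RYWB R=WGRR D=WBYG L=GOOB
Query 1: F[0] = G
Query 2: U[1] = Y
Query 3: L[1] = O
Query 4: F[3] = Y
Query 5: U[2] = W

Answer: G Y O Y W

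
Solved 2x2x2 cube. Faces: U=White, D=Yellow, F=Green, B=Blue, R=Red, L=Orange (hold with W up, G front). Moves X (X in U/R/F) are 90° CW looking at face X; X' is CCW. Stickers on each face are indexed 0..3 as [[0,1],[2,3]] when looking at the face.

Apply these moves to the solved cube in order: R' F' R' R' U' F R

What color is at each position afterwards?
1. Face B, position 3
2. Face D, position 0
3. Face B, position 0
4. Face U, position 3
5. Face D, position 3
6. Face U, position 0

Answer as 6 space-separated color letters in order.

Answer: B R B B R O

Derivation:
After move 1 (R'): R=RRRR U=WBWB F=GWGW D=YGYG B=YBYB
After move 2 (F'): F=WWGG U=WBRR R=GRYR D=OOYG L=OBOW
After move 3 (R'): R=RRGY U=WYRY F=WBGR D=OWYG B=GBOB
After move 4 (R'): R=RYRG U=WORG F=WYGY D=OBYR B=GBWB
After move 5 (U'): U=OGWR F=OBGY R=WYRG B=RYWB L=GBOW
After move 6 (F): F=GOYB U=OGWB R=WYRG D=RWYR L=GOOB
After move 7 (R): R=RWGY U=OOWB F=GWYR D=RWYR B=BYGB
Query 1: B[3] = B
Query 2: D[0] = R
Query 3: B[0] = B
Query 4: U[3] = B
Query 5: D[3] = R
Query 6: U[0] = O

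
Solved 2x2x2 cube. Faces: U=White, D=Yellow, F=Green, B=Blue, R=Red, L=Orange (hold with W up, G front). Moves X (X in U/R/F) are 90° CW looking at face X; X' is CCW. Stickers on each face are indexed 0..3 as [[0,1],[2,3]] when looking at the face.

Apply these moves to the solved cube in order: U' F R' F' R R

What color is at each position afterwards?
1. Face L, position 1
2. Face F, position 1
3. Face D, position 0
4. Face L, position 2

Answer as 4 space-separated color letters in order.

After move 1 (U'): U=WWWW F=OOGG R=GGRR B=RRBB L=BBOO
After move 2 (F): F=GOGO U=WWOB R=WGWR D=RGYY L=BYOY
After move 3 (R'): R=GRWW U=WBOR F=GWGB D=ROYO B=YRGB
After move 4 (F'): F=WBGG U=WBGW R=ORRW D=YYYO L=BROO
After move 5 (R): R=ROWR U=WBGG F=WYGO D=YGYY B=WRBB
After move 6 (R): R=WRRO U=WYGO F=WGGY D=YBYW B=GRBB
Query 1: L[1] = R
Query 2: F[1] = G
Query 3: D[0] = Y
Query 4: L[2] = O

Answer: R G Y O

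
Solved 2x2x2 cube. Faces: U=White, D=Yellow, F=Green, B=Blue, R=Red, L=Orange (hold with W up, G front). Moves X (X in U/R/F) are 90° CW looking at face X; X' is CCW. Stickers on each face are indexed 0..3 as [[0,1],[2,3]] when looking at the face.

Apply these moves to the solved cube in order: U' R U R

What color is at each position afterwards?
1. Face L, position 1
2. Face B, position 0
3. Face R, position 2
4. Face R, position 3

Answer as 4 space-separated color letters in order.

Answer: Y O G R

Derivation:
After move 1 (U'): U=WWWW F=OOGG R=GGRR B=RRBB L=BBOO
After move 2 (R): R=RGRG U=WOWG F=OYGY D=YBYR B=WRWB
After move 3 (U): U=WWGO F=RGGY R=WRRG B=BBWB L=OYOO
After move 4 (R): R=RWGR U=WGGY F=RBGR D=YWYB B=OBWB
Query 1: L[1] = Y
Query 2: B[0] = O
Query 3: R[2] = G
Query 4: R[3] = R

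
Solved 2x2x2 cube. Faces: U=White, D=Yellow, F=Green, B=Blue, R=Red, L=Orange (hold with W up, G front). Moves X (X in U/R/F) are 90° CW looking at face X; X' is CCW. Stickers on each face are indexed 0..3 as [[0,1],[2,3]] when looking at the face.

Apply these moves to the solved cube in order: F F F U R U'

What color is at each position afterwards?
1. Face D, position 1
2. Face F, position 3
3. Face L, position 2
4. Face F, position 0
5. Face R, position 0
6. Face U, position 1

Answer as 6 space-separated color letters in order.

After move 1 (F): F=GGGG U=WWOO R=WRWR D=RRYY L=OYOY
After move 2 (F): F=GGGG U=WWYY R=OROR D=WWYY L=OROR
After move 3 (F): F=GGGG U=WWRR R=YRYR D=OOYY L=OWOW
After move 4 (U): U=RWRW F=YRGG R=BBYR B=OWBB L=GGOW
After move 5 (R): R=YBRB U=RRRG F=YOGY D=OBYO B=WWWB
After move 6 (U'): U=RGRR F=GGGY R=YORB B=YBWB L=WWOW
Query 1: D[1] = B
Query 2: F[3] = Y
Query 3: L[2] = O
Query 4: F[0] = G
Query 5: R[0] = Y
Query 6: U[1] = G

Answer: B Y O G Y G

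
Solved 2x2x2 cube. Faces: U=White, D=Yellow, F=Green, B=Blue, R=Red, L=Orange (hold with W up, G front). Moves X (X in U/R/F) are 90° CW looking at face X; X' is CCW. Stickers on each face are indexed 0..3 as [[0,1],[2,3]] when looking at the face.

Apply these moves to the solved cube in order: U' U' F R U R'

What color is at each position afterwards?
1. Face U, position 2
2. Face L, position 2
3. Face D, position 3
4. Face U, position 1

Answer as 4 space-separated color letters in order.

After move 1 (U'): U=WWWW F=OOGG R=GGRR B=RRBB L=BBOO
After move 2 (U'): U=WWWW F=BBGG R=OORR B=GGBB L=RROO
After move 3 (F): F=GBGB U=WWOR R=WOWR D=ROYY L=RYOY
After move 4 (R): R=WWRO U=WBOB F=GOGY D=RBYG B=RGWB
After move 5 (U): U=OWBB F=WWGY R=RGRO B=RYWB L=GOOY
After move 6 (R'): R=GORR U=OWBR F=WWGB D=RWYY B=GYBB
Query 1: U[2] = B
Query 2: L[2] = O
Query 3: D[3] = Y
Query 4: U[1] = W

Answer: B O Y W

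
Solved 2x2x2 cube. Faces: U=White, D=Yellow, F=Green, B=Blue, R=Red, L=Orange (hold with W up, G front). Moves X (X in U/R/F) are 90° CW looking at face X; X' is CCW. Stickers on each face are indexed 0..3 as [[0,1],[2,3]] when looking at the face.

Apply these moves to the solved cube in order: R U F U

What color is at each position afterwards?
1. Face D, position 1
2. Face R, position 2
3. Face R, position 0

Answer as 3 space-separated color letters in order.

Answer: W G O

Derivation:
After move 1 (R): R=RRRR U=WGWG F=GYGY D=YBYB B=WBWB
After move 2 (U): U=WWGG F=RRGY R=WBRR B=OOWB L=GYOO
After move 3 (F): F=GRYR U=WWOY R=GBGR D=RWYB L=GYOB
After move 4 (U): U=OWYW F=GBYR R=OOGR B=GYWB L=GROB
Query 1: D[1] = W
Query 2: R[2] = G
Query 3: R[0] = O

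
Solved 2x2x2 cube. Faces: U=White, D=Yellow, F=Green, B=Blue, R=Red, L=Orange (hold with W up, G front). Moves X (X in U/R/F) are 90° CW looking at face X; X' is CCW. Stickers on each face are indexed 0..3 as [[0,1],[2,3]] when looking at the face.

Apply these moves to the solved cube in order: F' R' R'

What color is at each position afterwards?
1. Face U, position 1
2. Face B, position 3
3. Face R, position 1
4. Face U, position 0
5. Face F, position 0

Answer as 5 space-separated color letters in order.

After move 1 (F'): F=GGGG U=WWRR R=YRYR D=OOYY L=OWOW
After move 2 (R'): R=RRYY U=WBRB F=GWGR D=OGYG B=YBOB
After move 3 (R'): R=RYRY U=WORY F=GBGB D=OWYR B=GBGB
Query 1: U[1] = O
Query 2: B[3] = B
Query 3: R[1] = Y
Query 4: U[0] = W
Query 5: F[0] = G

Answer: O B Y W G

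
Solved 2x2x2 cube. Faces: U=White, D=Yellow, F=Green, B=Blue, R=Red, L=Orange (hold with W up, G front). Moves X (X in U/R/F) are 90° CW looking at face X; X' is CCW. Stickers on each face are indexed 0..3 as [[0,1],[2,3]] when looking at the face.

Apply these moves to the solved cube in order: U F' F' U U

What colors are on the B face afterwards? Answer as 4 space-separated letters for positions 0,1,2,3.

After move 1 (U): U=WWWW F=RRGG R=BBRR B=OOBB L=GGOO
After move 2 (F'): F=RGRG U=WWBR R=YBYR D=GOYY L=GWOW
After move 3 (F'): F=GGRR U=WWYY R=OBGR D=WWYY L=GROB
After move 4 (U): U=YWYW F=OBRR R=OOGR B=GRBB L=GGOB
After move 5 (U): U=YYWW F=OORR R=GRGR B=GGBB L=OBOB
Query: B face = GGBB

Answer: G G B B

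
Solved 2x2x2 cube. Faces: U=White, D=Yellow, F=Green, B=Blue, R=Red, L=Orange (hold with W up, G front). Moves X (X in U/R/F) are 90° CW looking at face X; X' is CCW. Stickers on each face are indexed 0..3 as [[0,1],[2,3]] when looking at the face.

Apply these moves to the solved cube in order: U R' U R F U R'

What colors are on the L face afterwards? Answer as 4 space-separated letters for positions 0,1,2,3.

After move 1 (U): U=WWWW F=RRGG R=BBRR B=OOBB L=GGOO
After move 2 (R'): R=BRBR U=WBWO F=RWGW D=YRYG B=YOYB
After move 3 (U): U=WWOB F=BRGW R=YOBR B=GGYB L=RWOO
After move 4 (R): R=BYRO U=WROW F=BRGG D=YYYG B=BGWB
After move 5 (F): F=GBGR U=WROW R=OYWO D=RBYG L=RYOY
After move 6 (U): U=OWWR F=OYGR R=BGWO B=RYWB L=GBOY
After move 7 (R'): R=GOBW U=OWWR F=OWGR D=RYYR B=GYBB
Query: L face = GBOY

Answer: G B O Y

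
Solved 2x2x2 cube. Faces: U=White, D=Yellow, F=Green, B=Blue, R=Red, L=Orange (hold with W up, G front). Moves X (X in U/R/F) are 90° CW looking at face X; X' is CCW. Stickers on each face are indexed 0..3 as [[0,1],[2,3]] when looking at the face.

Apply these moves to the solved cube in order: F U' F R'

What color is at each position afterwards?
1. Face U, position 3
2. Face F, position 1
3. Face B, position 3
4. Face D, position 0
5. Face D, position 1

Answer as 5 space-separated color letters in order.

Answer: W O B W O

Derivation:
After move 1 (F): F=GGGG U=WWOO R=WRWR D=RRYY L=OYOY
After move 2 (U'): U=WOWO F=OYGG R=GGWR B=WRBB L=BBOY
After move 3 (F): F=GOGY U=WOYB R=WGOR D=WGYY L=BROR
After move 4 (R'): R=GRWO U=WBYW F=GOGB D=WOYY B=YRGB
Query 1: U[3] = W
Query 2: F[1] = O
Query 3: B[3] = B
Query 4: D[0] = W
Query 5: D[1] = O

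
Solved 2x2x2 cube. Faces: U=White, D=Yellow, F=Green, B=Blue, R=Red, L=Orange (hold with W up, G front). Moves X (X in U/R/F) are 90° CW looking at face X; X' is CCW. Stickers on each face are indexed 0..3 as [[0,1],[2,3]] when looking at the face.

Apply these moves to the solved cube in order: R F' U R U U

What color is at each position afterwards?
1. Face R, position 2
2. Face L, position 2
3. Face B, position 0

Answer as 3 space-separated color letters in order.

After move 1 (R): R=RRRR U=WGWG F=GYGY D=YBYB B=WBWB
After move 2 (F'): F=YYGG U=WGRR R=BRYR D=OOYB L=OGOW
After move 3 (U): U=RWRG F=BRGG R=WBYR B=OGWB L=YYOW
After move 4 (R): R=YWRB U=RRRG F=BOGB D=OWYO B=GGWB
After move 5 (U): U=RRGR F=YWGB R=GGRB B=YYWB L=BOOW
After move 6 (U): U=GRRR F=GGGB R=YYRB B=BOWB L=YWOW
Query 1: R[2] = R
Query 2: L[2] = O
Query 3: B[0] = B

Answer: R O B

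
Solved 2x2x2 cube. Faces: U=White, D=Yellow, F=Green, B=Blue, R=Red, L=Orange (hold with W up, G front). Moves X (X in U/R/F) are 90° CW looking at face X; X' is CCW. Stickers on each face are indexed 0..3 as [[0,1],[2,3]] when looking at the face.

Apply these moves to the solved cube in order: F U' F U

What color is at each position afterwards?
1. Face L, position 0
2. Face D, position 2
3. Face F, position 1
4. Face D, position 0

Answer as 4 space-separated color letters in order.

After move 1 (F): F=GGGG U=WWOO R=WRWR D=RRYY L=OYOY
After move 2 (U'): U=WOWO F=OYGG R=GGWR B=WRBB L=BBOY
After move 3 (F): F=GOGY U=WOYB R=WGOR D=WGYY L=BROR
After move 4 (U): U=YWBO F=WGGY R=WROR B=BRBB L=GOOR
Query 1: L[0] = G
Query 2: D[2] = Y
Query 3: F[1] = G
Query 4: D[0] = W

Answer: G Y G W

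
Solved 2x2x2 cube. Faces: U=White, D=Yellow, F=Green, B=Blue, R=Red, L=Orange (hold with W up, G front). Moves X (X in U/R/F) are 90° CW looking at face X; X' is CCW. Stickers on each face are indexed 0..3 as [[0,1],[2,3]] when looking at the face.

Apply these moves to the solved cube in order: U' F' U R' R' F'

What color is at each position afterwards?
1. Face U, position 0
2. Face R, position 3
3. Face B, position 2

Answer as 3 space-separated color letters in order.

Answer: G R G

Derivation:
After move 1 (U'): U=WWWW F=OOGG R=GGRR B=RRBB L=BBOO
After move 2 (F'): F=OGOG U=WWGR R=YGYR D=BOYY L=BWOW
After move 3 (U): U=GWRW F=YGOG R=RRYR B=BWBB L=OGOW
After move 4 (R'): R=RRRY U=GBRB F=YWOW D=BGYG B=YWOB
After move 5 (R'): R=RYRR U=GORY F=YBOB D=BWYW B=GWGB
After move 6 (F'): F=BBYO U=GORR R=WYBR D=GWYW L=OYOR
Query 1: U[0] = G
Query 2: R[3] = R
Query 3: B[2] = G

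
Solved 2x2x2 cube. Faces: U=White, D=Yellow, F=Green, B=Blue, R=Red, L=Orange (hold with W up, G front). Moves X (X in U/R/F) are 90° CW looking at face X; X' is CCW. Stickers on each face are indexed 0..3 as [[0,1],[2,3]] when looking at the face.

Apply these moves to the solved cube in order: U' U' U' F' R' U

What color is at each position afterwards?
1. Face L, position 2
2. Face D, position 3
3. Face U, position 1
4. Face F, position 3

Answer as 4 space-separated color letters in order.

After move 1 (U'): U=WWWW F=OOGG R=GGRR B=RRBB L=BBOO
After move 2 (U'): U=WWWW F=BBGG R=OORR B=GGBB L=RROO
After move 3 (U'): U=WWWW F=RRGG R=BBRR B=OOBB L=GGOO
After move 4 (F'): F=RGRG U=WWBR R=YBYR D=GOYY L=GWOW
After move 5 (R'): R=BRYY U=WBBO F=RWRR D=GGYG B=YOOB
After move 6 (U): U=BWOB F=BRRR R=YOYY B=GWOB L=RWOW
Query 1: L[2] = O
Query 2: D[3] = G
Query 3: U[1] = W
Query 4: F[3] = R

Answer: O G W R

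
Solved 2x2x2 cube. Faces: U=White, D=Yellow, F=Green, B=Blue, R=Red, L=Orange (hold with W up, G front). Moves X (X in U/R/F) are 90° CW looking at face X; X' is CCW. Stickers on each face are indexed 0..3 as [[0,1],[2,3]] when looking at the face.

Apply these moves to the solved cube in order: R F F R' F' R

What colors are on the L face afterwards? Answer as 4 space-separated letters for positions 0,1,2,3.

After move 1 (R): R=RRRR U=WGWG F=GYGY D=YBYB B=WBWB
After move 2 (F): F=GGYY U=WGOO R=WRGR D=RRYB L=OYOB
After move 3 (F): F=YGYG U=WGBY R=OROR D=GWYB L=OROR
After move 4 (R'): R=RROO U=WWBW F=YGYY D=GGYG B=BBWB
After move 5 (F'): F=GYYY U=WWRO R=GRGO D=RRYG L=OWOB
After move 6 (R): R=GGOR U=WYRY F=GRYG D=RWYB B=OBWB
Query: L face = OWOB

Answer: O W O B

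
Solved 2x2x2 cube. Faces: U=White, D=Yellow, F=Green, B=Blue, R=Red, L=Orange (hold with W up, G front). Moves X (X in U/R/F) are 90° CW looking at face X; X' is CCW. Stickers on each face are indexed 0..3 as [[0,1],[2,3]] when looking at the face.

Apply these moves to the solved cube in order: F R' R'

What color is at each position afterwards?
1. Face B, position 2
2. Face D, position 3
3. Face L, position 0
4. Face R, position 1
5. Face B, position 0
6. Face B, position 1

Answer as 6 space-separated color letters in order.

After move 1 (F): F=GGGG U=WWOO R=WRWR D=RRYY L=OYOY
After move 2 (R'): R=RRWW U=WBOB F=GWGO D=RGYG B=YBRB
After move 3 (R'): R=RWRW U=WROY F=GBGB D=RWYO B=GBGB
Query 1: B[2] = G
Query 2: D[3] = O
Query 3: L[0] = O
Query 4: R[1] = W
Query 5: B[0] = G
Query 6: B[1] = B

Answer: G O O W G B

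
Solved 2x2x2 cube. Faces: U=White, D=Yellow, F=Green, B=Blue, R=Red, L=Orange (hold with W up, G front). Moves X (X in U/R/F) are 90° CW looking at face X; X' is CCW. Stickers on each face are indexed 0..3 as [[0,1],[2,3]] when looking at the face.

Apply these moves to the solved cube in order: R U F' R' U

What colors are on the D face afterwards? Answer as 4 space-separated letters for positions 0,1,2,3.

Answer: Y Y Y G

Derivation:
After move 1 (R): R=RRRR U=WGWG F=GYGY D=YBYB B=WBWB
After move 2 (U): U=WWGG F=RRGY R=WBRR B=OOWB L=GYOO
After move 3 (F'): F=RYRG U=WWWR R=BBYR D=YOYB L=GGOG
After move 4 (R'): R=BRBY U=WWWO F=RWRR D=YYYG B=BOOB
After move 5 (U): U=WWOW F=BRRR R=BOBY B=GGOB L=RWOG
Query: D face = YYYG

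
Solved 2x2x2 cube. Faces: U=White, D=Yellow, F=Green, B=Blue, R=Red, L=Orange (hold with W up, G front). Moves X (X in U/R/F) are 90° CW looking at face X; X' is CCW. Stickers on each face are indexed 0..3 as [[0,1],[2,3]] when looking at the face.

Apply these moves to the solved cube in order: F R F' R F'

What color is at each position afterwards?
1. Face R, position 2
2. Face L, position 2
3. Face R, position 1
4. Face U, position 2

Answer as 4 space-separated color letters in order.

Answer: Y O B R

Derivation:
After move 1 (F): F=GGGG U=WWOO R=WRWR D=RRYY L=OYOY
After move 2 (R): R=WWRR U=WGOG F=GRGY D=RBYB B=OBWB
After move 3 (F'): F=RYGG U=WGWR R=BWRR D=YYYB L=OGOO
After move 4 (R): R=RBRW U=WYWG F=RYGB D=YWYO B=RBGB
After move 5 (F'): F=YBRG U=WYRR R=WBYW D=GOYO L=OGOW
Query 1: R[2] = Y
Query 2: L[2] = O
Query 3: R[1] = B
Query 4: U[2] = R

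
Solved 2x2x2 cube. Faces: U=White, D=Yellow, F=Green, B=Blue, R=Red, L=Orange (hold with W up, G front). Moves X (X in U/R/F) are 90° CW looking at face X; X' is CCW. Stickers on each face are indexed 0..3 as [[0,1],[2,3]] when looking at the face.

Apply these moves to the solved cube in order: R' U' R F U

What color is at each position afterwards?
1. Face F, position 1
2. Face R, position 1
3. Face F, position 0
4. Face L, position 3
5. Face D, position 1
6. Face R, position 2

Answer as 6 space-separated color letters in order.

Answer: G R W Y R W

Derivation:
After move 1 (R'): R=RRRR U=WBWB F=GWGW D=YGYG B=YBYB
After move 2 (U'): U=BBWW F=OOGW R=GWRR B=RRYB L=YBOO
After move 3 (R): R=RGRW U=BOWW F=OGGG D=YYYR B=WRBB
After move 4 (F): F=GOGG U=BOOB R=WGWW D=RRYR L=YYOY
After move 5 (U): U=OBBO F=WGGG R=WRWW B=YYBB L=GOOY
Query 1: F[1] = G
Query 2: R[1] = R
Query 3: F[0] = W
Query 4: L[3] = Y
Query 5: D[1] = R
Query 6: R[2] = W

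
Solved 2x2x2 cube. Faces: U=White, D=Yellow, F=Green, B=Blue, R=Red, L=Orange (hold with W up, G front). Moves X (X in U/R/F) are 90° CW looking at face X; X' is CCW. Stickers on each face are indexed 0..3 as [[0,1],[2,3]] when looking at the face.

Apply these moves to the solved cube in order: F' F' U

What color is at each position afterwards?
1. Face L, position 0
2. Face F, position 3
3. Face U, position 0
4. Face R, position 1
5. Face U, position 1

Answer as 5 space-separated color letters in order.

After move 1 (F'): F=GGGG U=WWRR R=YRYR D=OOYY L=OWOW
After move 2 (F'): F=GGGG U=WWYY R=OROR D=WWYY L=OROR
After move 3 (U): U=YWYW F=ORGG R=BBOR B=ORBB L=GGOR
Query 1: L[0] = G
Query 2: F[3] = G
Query 3: U[0] = Y
Query 4: R[1] = B
Query 5: U[1] = W

Answer: G G Y B W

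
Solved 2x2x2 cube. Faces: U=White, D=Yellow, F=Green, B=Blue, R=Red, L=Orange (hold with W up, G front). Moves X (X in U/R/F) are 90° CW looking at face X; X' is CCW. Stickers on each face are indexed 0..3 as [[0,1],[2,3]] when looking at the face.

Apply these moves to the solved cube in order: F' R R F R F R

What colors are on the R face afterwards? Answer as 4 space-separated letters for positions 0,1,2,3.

Answer: B W Y R

Derivation:
After move 1 (F'): F=GGGG U=WWRR R=YRYR D=OOYY L=OWOW
After move 2 (R): R=YYRR U=WGRG F=GOGY D=OBYB B=RBWB
After move 3 (R): R=RYRY U=WORY F=GBGB D=OWYR B=GBGB
After move 4 (F): F=GGBB U=WOWW R=RYYY D=RRYR L=OOOW
After move 5 (R): R=YRYY U=WGWB F=GRBR D=RGYG B=WBOB
After move 6 (F): F=BGRR U=WGWO R=WRBY D=YYYG L=OROG
After move 7 (R): R=BWYR U=WGWR F=BYRG D=YOYW B=OBGB
Query: R face = BWYR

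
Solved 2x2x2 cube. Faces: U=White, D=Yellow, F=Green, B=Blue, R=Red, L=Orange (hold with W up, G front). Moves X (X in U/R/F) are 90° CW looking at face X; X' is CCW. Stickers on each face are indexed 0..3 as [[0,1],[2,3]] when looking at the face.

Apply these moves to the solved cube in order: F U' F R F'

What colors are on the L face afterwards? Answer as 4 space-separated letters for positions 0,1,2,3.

After move 1 (F): F=GGGG U=WWOO R=WRWR D=RRYY L=OYOY
After move 2 (U'): U=WOWO F=OYGG R=GGWR B=WRBB L=BBOY
After move 3 (F): F=GOGY U=WOYB R=WGOR D=WGYY L=BROR
After move 4 (R): R=OWRG U=WOYY F=GGGY D=WBYW B=BROB
After move 5 (F'): F=GYGG U=WOOR R=BWWG D=RRYW L=BYOY
Query: L face = BYOY

Answer: B Y O Y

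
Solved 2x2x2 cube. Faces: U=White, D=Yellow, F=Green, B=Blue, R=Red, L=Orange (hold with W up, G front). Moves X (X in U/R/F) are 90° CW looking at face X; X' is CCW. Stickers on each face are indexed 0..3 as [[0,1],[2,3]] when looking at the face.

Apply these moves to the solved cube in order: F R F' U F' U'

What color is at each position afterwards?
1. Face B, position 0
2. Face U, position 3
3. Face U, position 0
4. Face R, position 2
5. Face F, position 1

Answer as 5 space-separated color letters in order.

Answer: Y O W Y G

Derivation:
After move 1 (F): F=GGGG U=WWOO R=WRWR D=RRYY L=OYOY
After move 2 (R): R=WWRR U=WGOG F=GRGY D=RBYB B=OBWB
After move 3 (F'): F=RYGG U=WGWR R=BWRR D=YYYB L=OGOO
After move 4 (U): U=WWRG F=BWGG R=OBRR B=OGWB L=RYOO
After move 5 (F'): F=WGBG U=WWOR R=YBYR D=YOYB L=RGOR
After move 6 (U'): U=WRWO F=RGBG R=WGYR B=YBWB L=OGOR
Query 1: B[0] = Y
Query 2: U[3] = O
Query 3: U[0] = W
Query 4: R[2] = Y
Query 5: F[1] = G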